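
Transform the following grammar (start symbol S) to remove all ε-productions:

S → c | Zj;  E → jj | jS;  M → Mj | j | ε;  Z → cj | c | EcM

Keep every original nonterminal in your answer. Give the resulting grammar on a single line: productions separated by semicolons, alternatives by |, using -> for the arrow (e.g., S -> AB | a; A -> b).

S -> c | Zj; E -> jS | jj; M -> j | Mj; Z -> c | Ec | cj | EcM

Nullable set: {M}.
Drop M -> ε.
M -> Mj: M nullable, giving Mj | j.
Z -> EcM: M nullable, giving Ec | EcM.
Unchanged (no nullable symbols): S -> Zj; S -> c; E -> jS; E -> jj; M -> j; Z -> c; Z -> cj.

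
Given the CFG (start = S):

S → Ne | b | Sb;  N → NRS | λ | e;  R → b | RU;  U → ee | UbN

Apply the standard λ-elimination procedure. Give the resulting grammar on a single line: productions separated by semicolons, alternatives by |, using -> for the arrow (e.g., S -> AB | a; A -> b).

Nullable set: {N}.
S -> Ne: N nullable, giving Ne | e.
Drop N -> λ.
N -> NRS: N nullable, giving NRS | RS.
U -> UbN: N nullable, giving Ub | UbN.
Unchanged (no nullable symbols): S -> Sb; S -> b; N -> e; R -> RU; R -> b; U -> ee.

S -> b | e | Ne | Sb; N -> e | RS | NRS; R -> b | RU; U -> Ub | ee | UbN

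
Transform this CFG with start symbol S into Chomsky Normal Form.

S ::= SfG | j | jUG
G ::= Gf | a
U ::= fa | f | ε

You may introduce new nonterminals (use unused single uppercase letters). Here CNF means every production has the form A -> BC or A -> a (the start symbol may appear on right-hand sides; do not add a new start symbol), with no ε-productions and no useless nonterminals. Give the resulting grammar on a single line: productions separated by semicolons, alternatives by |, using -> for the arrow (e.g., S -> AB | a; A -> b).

Nullable: {U}; after ε-elimination: S -> j | jG | SfG | jUG; G -> a | Gf; U -> f | fa.
No unit productions to eliminate.
TERM: introduce C -> a, A -> f, B -> j and substitute in every rule of length ≥2.
BIN: S -> BUG becomes S -> BD, D -> UG; S -> SAG becomes S -> SE, E -> AG.

S -> j | BD | BG | SE; A -> f; B -> j; C -> a; D -> UG; E -> AG; G -> a | GA; U -> f | AC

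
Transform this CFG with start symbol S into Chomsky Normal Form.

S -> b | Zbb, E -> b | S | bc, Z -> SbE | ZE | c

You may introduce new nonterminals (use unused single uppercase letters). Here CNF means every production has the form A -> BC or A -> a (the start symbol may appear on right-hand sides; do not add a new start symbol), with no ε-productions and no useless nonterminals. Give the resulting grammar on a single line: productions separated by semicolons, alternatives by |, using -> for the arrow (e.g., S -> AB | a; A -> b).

S -> b | ZD; A -> b; B -> c; C -> AA; D -> AA; E -> b | AB | ZC; F -> AE; Z -> c | SF | ZE

No ε-productions.
After unit-elimination: S -> b | Zbb; E -> b | bc | Zbb; Z -> c | ZE | SbE.
TERM: introduce A -> b, B -> c and substitute in every rule of length ≥2.
BIN: E -> ZAA becomes E -> ZC, C -> AA; S -> ZAA becomes S -> ZD, D -> AA; Z -> SAE becomes Z -> SF, F -> AE.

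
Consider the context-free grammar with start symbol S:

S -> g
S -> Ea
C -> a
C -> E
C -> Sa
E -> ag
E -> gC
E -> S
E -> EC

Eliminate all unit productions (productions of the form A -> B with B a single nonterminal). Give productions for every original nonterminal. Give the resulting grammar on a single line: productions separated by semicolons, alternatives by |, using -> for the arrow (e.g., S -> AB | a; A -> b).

Unit productions: C->E, E->S.
Unit pairs (A ⇒* B via units): (C,E), (C,S), (E,S).
S: inherits non-unit rules of {S} → Ea | g.
C: inherits non-unit rules of {C, E, S} → EC | Ea | Sa | a | ag | g | gC.
E: inherits non-unit rules of {E, S} → EC | Ea | ag | g | gC.

S -> g | Ea; C -> a | g | EC | Ea | Sa | ag | gC; E -> g | EC | Ea | ag | gC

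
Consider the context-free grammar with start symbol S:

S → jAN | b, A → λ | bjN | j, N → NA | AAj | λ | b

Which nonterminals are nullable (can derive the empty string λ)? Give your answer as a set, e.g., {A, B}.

{A, N}

Directly nullable (have an ε-rule): {A, N}.
Not nullable: S — each has a terminal in every rule's right-hand side or depends on a non-nullable symbol.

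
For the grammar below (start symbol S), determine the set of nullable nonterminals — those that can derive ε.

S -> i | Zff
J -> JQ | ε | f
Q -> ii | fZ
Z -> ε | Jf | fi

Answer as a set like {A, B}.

Directly nullable (have an ε-rule): {J, Z}.
Not nullable: Q, S — each has a terminal in every rule's right-hand side or depends on a non-nullable symbol.

{J, Z}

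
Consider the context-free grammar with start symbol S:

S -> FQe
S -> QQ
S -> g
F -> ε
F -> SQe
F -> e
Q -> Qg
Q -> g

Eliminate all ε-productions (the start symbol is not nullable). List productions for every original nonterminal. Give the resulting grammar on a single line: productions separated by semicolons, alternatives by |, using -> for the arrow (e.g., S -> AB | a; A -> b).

S -> g | QQ | Qe | FQe; F -> e | SQe; Q -> g | Qg

Nullable set: {F}.
S -> FQe: F nullable, giving FQe | Qe.
Drop F -> ε.
Unchanged (no nullable symbols): S -> QQ; S -> g; F -> SQe; F -> e; Q -> Qg; Q -> g.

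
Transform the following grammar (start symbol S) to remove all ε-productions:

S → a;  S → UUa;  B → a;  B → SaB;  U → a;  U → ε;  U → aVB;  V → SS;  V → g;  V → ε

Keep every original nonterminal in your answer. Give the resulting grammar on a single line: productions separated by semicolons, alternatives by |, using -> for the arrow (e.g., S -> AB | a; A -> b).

Nullable set: {U, V}.
S -> UUa: U, U nullable, giving UUa | Ua | a.
Drop U -> ε.
U -> aVB: V nullable, giving aB | aVB.
Drop V -> ε.
Unchanged (no nullable symbols): S -> a; B -> SaB; B -> a; U -> a; V -> SS; V -> g.

S -> a | Ua | UUa; B -> a | SaB; U -> a | aB | aVB; V -> g | SS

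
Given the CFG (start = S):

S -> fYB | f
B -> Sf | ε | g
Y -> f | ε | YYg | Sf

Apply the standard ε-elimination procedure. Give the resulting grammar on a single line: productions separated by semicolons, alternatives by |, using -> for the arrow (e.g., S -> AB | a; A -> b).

S -> f | fB | fY | fYB; B -> g | Sf; Y -> f | g | Sf | Yg | YYg

Nullable set: {B, Y}.
S -> fYB: Y, B nullable, giving f | fB | fY | fYB.
Drop B -> ε.
Drop Y -> ε.
Y -> YYg: Y, Y nullable, giving YYg | Yg | g.
Unchanged (no nullable symbols): S -> f; B -> Sf; B -> g; Y -> Sf; Y -> f.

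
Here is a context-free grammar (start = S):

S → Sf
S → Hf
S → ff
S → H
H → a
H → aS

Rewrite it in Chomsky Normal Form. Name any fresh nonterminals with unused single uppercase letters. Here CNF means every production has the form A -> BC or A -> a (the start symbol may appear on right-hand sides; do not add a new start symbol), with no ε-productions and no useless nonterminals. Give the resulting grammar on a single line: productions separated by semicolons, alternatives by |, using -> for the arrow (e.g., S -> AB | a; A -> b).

S -> a | AS | BB | HB | SB; A -> a; B -> f; H -> a | AS

No ε-productions.
After unit-elimination: S -> a | Hf | Sf | aS | ff; H -> a | aS.
TERM: introduce A -> a, B -> f and substitute in every rule of length ≥2.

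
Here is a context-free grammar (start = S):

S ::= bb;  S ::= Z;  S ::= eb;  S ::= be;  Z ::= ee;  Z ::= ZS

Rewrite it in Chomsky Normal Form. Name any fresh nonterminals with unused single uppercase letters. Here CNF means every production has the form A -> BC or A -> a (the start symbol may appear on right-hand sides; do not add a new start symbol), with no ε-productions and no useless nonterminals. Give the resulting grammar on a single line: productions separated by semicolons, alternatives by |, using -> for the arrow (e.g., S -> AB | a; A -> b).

S -> AA | AB | BA | BB | ZS; A -> b; B -> e; Z -> BB | ZS

No ε-productions.
After unit-elimination: S -> ZS | bb | be | eb | ee; Z -> ZS | ee.
TERM: introduce A -> b, B -> e and substitute in every rule of length ≥2.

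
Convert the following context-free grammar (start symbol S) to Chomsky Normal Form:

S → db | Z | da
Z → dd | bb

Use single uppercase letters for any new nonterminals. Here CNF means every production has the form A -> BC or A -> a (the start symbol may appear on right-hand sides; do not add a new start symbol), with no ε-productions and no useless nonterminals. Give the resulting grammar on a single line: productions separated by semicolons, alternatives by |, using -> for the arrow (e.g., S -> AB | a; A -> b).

No ε-productions.
After unit-elimination: S -> bb | da | db | dd; Z -> bb | dd.
TERM: introduce C -> a, A -> b, B -> d and substitute in every rule of length ≥2.
Drop unreachable/unproductive: Z.

S -> AA | BA | BB | BC; A -> b; B -> d; C -> a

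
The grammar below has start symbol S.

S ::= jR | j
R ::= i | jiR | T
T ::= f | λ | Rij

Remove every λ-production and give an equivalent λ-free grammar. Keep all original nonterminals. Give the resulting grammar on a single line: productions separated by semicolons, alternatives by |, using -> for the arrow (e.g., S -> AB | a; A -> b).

S -> j | jR; R -> T | i | ji | jiR; T -> f | ij | Rij

Nullable set: {R, T}.
S -> jR: R nullable, giving j | jR.
R -> T: T nullable, giving T.
R -> jiR: R nullable, giving ji | jiR.
Drop T -> λ.
T -> Rij: R nullable, giving Rij | ij.
Unchanged (no nullable symbols): S -> j; R -> i; T -> f.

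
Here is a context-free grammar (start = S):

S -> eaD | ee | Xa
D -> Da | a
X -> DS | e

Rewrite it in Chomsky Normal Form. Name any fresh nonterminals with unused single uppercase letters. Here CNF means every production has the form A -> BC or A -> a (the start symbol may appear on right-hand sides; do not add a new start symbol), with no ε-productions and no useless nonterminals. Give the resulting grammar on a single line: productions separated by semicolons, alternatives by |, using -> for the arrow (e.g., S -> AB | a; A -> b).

No ε-productions.
No unit productions to eliminate.
TERM: introduce A -> a, B -> e and substitute in every rule of length ≥2.
BIN: S -> BAD becomes S -> BC, C -> AD.

S -> BB | BC | XA; A -> a; B -> e; C -> AD; D -> a | DA; X -> e | DS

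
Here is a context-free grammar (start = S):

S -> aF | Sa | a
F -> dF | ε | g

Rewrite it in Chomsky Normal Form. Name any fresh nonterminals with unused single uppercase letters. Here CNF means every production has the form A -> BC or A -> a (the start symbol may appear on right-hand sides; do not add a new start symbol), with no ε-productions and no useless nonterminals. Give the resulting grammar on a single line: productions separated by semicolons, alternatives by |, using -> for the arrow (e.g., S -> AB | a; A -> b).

Nullable: {F}; after ε-elimination: S -> a | Sa | aF; F -> d | g | dF.
No unit productions to eliminate.
TERM: introduce B -> a, A -> d and substitute in every rule of length ≥2.

S -> a | BF | SB; A -> d; B -> a; F -> d | g | AF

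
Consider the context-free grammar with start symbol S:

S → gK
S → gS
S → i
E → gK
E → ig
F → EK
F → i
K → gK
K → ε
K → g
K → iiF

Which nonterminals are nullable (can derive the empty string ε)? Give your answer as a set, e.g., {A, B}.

{K}

Directly nullable (have an ε-rule): {K}.
Not nullable: E, F, S — each has a terminal in every rule's right-hand side or depends on a non-nullable symbol.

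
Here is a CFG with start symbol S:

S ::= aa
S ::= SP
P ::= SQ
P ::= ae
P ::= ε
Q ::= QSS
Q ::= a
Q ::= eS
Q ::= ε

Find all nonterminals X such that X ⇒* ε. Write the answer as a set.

{P, Q}

Directly nullable (have an ε-rule): {P, Q}.
Not nullable: S — each has a terminal in every rule's right-hand side or depends on a non-nullable symbol.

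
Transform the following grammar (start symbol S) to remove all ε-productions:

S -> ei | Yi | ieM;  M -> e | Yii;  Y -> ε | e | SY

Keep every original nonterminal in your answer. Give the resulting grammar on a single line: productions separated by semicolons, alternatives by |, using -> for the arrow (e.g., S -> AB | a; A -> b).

Nullable set: {Y}.
S -> Yi: Y nullable, giving Yi | i.
M -> Yii: Y nullable, giving Yii | ii.
Drop Y -> ε.
Y -> SY: Y nullable, giving S | SY.
Unchanged (no nullable symbols): S -> ei; S -> ieM; M -> e; Y -> e.

S -> i | Yi | ei | ieM; M -> e | ii | Yii; Y -> S | e | SY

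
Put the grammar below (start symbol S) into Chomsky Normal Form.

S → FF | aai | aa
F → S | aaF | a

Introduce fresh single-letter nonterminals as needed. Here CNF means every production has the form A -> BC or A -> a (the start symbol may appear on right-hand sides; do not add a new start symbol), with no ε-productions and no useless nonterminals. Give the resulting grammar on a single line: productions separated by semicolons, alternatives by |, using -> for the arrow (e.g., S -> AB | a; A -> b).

S -> AA | AE | FF; A -> a; B -> i; C -> AB; D -> AF; E -> AB; F -> a | AA | AC | AD | FF

No ε-productions.
After unit-elimination: S -> FF | aa | aai; F -> a | FF | aa | aaF | aai.
TERM: introduce A -> a, B -> i and substitute in every rule of length ≥2.
BIN: F -> AAB becomes F -> AC, C -> AB; F -> AAF becomes F -> AD, D -> AF; S -> AAB becomes S -> AE, E -> AB.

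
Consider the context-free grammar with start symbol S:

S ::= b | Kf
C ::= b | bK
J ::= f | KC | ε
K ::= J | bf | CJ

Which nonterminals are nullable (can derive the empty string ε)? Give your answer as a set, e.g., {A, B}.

Directly nullable (have an ε-rule): {J}.
K is nullable via K -> J (every symbol on the right is already known nullable).
Not nullable: C, S — each has a terminal in every rule's right-hand side or depends on a non-nullable symbol.

{J, K}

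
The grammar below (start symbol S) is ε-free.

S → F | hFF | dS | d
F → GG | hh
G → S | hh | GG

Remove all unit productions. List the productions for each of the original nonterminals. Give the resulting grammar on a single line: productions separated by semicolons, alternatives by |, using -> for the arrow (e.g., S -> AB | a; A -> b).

Unit productions: G->S, S->F.
Unit pairs (A ⇒* B via units): (G,F), (G,S), (S,F).
S: inherits non-unit rules of {F, S} → GG | d | dS | hFF | hh.
F: inherits non-unit rules of {F} → GG | hh.
G: inherits non-unit rules of {F, G, S} → GG | d | dS | hFF | hh.

S -> d | GG | dS | hh | hFF; F -> GG | hh; G -> d | GG | dS | hh | hFF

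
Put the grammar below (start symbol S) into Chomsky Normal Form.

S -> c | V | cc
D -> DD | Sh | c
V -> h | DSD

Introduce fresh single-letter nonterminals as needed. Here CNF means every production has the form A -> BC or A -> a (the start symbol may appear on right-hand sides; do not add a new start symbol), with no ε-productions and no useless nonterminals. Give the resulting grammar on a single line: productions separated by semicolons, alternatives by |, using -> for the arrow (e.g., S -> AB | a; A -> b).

No ε-productions.
After unit-elimination: S -> c | h | cc | DSD; D -> c | DD | Sh; V -> h | DSD.
TERM: introduce B -> c, A -> h and substitute in every rule of length ≥2.
BIN: S -> DSD becomes S -> DC, C -> SD; V -> DSD becomes V -> DE, E -> SD.
Drop unreachable/unproductive: V.

S -> c | h | BB | DC; A -> h; B -> c; C -> SD; D -> c | DD | SA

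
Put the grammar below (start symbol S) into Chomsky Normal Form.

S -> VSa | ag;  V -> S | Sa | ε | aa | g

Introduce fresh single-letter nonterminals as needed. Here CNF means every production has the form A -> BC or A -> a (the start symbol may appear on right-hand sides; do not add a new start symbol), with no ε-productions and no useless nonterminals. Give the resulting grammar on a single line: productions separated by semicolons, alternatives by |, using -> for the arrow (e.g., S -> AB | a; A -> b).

S -> AB | SA | VC; A -> a; B -> g; C -> SA; D -> SA; V -> g | AA | AB | SA | VD

Nullable: {V}; after ε-elimination: S -> Sa | ag | VSa; V -> S | g | Sa | aa.
After unit-elimination: S -> Sa | ag | VSa; V -> g | Sa | aa | ag | VSa.
TERM: introduce A -> a, B -> g and substitute in every rule of length ≥2.
BIN: S -> VSA becomes S -> VC, C -> SA; V -> VSA becomes V -> VD, D -> SA.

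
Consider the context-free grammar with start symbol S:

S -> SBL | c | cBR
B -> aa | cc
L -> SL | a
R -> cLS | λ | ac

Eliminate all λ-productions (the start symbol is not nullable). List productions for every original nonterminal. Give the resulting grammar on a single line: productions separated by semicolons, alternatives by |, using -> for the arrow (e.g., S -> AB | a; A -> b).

Nullable set: {R}.
S -> cBR: R nullable, giving cB | cBR.
Drop R -> λ.
Unchanged (no nullable symbols): S -> SBL; S -> c; B -> aa; B -> cc; L -> SL; L -> a; R -> ac; R -> cLS.

S -> c | cB | SBL | cBR; B -> aa | cc; L -> a | SL; R -> ac | cLS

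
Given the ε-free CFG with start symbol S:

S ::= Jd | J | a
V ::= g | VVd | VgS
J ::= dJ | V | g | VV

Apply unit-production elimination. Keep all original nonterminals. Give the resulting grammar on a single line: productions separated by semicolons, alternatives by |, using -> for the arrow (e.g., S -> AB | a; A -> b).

Unit productions: J->V, S->J.
Unit pairs (A ⇒* B via units): (J,V), (S,J), (S,V).
S: inherits non-unit rules of {J, S, V} → Jd | VV | VVd | VgS | a | dJ | g.
J: inherits non-unit rules of {J, V} → VV | VVd | VgS | dJ | g.
V: inherits non-unit rules of {V} → VVd | VgS | g.

S -> a | g | Jd | VV | dJ | VVd | VgS; J -> g | VV | dJ | VVd | VgS; V -> g | VVd | VgS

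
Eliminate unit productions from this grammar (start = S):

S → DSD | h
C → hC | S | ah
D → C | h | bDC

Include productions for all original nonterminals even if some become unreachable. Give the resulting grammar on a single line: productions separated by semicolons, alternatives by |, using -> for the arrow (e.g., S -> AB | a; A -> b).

Unit productions: C->S, D->C.
Unit pairs (A ⇒* B via units): (C,S), (D,C), (D,S).
S: inherits non-unit rules of {S} → DSD | h.
C: inherits non-unit rules of {C, S} → DSD | ah | h | hC.
D: inherits non-unit rules of {C, D, S} → DSD | ah | bDC | h | hC.

S -> h | DSD; C -> h | ah | hC | DSD; D -> h | ah | hC | DSD | bDC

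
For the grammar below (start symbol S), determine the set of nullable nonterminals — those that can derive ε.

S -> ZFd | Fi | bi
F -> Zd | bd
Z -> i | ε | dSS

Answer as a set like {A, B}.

Directly nullable (have an ε-rule): {Z}.
Not nullable: F, S — each has a terminal in every rule's right-hand side or depends on a non-nullable symbol.

{Z}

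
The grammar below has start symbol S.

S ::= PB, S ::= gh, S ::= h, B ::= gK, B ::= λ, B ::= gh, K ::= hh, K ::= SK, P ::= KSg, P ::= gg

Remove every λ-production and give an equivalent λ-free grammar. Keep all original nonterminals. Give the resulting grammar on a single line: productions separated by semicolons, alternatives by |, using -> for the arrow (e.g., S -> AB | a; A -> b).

S -> P | h | PB | gh; B -> gK | gh; K -> SK | hh; P -> gg | KSg

Nullable set: {B}.
S -> PB: B nullable, giving P | PB.
Drop B -> λ.
Unchanged (no nullable symbols): S -> gh; S -> h; B -> gK; B -> gh; K -> SK; K -> hh; P -> KSg; P -> gg.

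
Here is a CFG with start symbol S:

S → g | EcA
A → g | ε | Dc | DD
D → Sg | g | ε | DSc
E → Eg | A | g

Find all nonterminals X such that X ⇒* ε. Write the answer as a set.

{A, D, E}

Directly nullable (have an ε-rule): {A, D}.
E is nullable via E -> A (every symbol on the right is already known nullable).
Not nullable: S — each has a terminal in every rule's right-hand side or depends on a non-nullable symbol.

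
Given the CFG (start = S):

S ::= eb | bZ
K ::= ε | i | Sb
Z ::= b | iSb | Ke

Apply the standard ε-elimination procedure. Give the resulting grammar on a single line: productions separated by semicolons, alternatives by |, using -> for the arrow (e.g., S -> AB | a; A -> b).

S -> bZ | eb; K -> i | Sb; Z -> b | e | Ke | iSb

Nullable set: {K}.
Drop K -> ε.
Z -> Ke: K nullable, giving Ke | e.
Unchanged (no nullable symbols): S -> bZ; S -> eb; K -> Sb; K -> i; Z -> b; Z -> iSb.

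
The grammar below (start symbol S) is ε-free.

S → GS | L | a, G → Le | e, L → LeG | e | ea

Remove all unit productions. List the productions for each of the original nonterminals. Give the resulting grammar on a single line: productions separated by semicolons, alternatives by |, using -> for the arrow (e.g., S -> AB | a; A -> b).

S -> a | e | GS | ea | LeG; G -> e | Le; L -> e | ea | LeG

Unit productions: S->L.
Unit pairs (A ⇒* B via units): (S,L).
S: inherits non-unit rules of {L, S} → GS | LeG | a | e | ea.
G: inherits non-unit rules of {G} → Le | e.
L: inherits non-unit rules of {L} → LeG | e | ea.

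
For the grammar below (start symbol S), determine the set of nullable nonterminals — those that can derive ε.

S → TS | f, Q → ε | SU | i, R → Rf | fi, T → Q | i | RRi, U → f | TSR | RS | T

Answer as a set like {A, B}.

Directly nullable (have an ε-rule): {Q}.
T is nullable via T -> Q (every symbol on the right is already known nullable).
U is nullable via U -> T (every symbol on the right is already known nullable).
Not nullable: R, S — each has a terminal in every rule's right-hand side or depends on a non-nullable symbol.

{Q, T, U}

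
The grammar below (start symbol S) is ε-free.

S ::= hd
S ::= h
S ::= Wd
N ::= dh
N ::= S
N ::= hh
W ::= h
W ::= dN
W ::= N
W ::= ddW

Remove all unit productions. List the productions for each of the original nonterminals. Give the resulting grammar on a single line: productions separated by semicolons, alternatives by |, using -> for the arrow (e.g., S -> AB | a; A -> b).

S -> h | Wd | hd; N -> h | Wd | dh | hd | hh; W -> h | Wd | dN | dh | hd | hh | ddW

Unit productions: N->S, W->N.
Unit pairs (A ⇒* B via units): (N,S), (W,N), (W,S).
S: inherits non-unit rules of {S} → Wd | h | hd.
N: inherits non-unit rules of {N, S} → Wd | dh | h | hd | hh.
W: inherits non-unit rules of {N, S, W} → Wd | dN | ddW | dh | h | hd | hh.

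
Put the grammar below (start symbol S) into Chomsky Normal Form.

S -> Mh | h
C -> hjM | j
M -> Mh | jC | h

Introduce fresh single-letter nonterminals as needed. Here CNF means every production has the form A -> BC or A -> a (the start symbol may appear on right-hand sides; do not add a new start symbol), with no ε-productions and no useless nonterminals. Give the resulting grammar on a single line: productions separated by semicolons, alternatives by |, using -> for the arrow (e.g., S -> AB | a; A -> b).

S -> h | MA; A -> h; B -> j; C -> j | AD; D -> BM; M -> h | BC | MA

No ε-productions.
No unit productions to eliminate.
TERM: introduce A -> h, B -> j and substitute in every rule of length ≥2.
BIN: C -> ABM becomes C -> AD, D -> BM.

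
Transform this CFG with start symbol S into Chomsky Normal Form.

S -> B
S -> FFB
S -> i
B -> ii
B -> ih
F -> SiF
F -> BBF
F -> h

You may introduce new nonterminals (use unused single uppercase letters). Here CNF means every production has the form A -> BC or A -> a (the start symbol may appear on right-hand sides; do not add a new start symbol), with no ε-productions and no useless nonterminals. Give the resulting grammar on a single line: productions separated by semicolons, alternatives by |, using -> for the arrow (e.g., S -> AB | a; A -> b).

No ε-productions.
After unit-elimination: S -> i | ih | ii | FFB; B -> ih | ii; F -> h | BBF | SiF.
TERM: introduce C -> h, A -> i and substitute in every rule of length ≥2.
BIN: F -> BBF becomes F -> BD, D -> BF; F -> SAF becomes F -> SE, E -> AF; S -> FFB becomes S -> FG, G -> FB.

S -> i | AA | AC | FG; A -> i; B -> AA | AC; C -> h; D -> BF; E -> AF; F -> h | BD | SE; G -> FB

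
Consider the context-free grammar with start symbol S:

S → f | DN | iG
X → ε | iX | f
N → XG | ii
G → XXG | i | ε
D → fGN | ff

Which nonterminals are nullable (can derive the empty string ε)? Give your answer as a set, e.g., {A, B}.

{G, N, X}

Directly nullable (have an ε-rule): {G, X}.
N is nullable via N -> XG (every symbol on the right is already known nullable).
Not nullable: D, S — each has a terminal in every rule's right-hand side or depends on a non-nullable symbol.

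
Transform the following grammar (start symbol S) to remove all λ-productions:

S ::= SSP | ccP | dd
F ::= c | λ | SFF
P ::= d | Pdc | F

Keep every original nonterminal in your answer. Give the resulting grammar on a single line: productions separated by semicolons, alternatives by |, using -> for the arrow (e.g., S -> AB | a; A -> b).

Nullable set: {F, P}.
S -> SSP: P nullable, giving SS | SSP.
S -> ccP: P nullable, giving cc | ccP.
Drop F -> λ.
F -> SFF: F, F nullable, giving S | SF | SFF.
P -> F: F nullable, giving F.
P -> Pdc: P nullable, giving Pdc | dc.
Unchanged (no nullable symbols): S -> dd; F -> c; P -> d.

S -> SS | cc | dd | SSP | ccP; F -> S | c | SF | SFF; P -> F | d | dc | Pdc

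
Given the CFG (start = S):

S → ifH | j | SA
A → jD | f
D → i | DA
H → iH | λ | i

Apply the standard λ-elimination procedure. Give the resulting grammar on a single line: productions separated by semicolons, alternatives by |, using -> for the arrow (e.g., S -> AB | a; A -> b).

Nullable set: {H}.
S -> ifH: H nullable, giving if | ifH.
Drop H -> λ.
H -> iH: H nullable, giving i | iH.
Unchanged (no nullable symbols): S -> SA; S -> j; A -> f; A -> jD; D -> DA; D -> i; H -> i.

S -> j | SA | if | ifH; A -> f | jD; D -> i | DA; H -> i | iH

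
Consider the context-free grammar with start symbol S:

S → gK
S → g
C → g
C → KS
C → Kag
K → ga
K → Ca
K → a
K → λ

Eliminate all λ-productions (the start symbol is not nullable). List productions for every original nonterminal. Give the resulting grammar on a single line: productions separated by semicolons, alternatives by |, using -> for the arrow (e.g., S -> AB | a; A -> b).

Nullable set: {K}.
S -> gK: K nullable, giving g | gK.
C -> KS: K nullable, giving KS | S.
C -> Kag: K nullable, giving Kag | ag.
Drop K -> λ.
Unchanged (no nullable symbols): S -> g; C -> g; K -> Ca; K -> a; K -> ga.

S -> g | gK; C -> S | g | KS | ag | Kag; K -> a | Ca | ga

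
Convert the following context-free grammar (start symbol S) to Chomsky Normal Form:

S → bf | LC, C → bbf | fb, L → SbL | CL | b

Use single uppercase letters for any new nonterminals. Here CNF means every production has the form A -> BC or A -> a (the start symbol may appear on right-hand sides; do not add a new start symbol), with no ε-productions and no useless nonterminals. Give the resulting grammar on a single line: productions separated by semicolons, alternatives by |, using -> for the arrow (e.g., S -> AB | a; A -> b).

S -> AB | LC; A -> b; B -> f; C -> AD | BA; D -> AB; E -> AL; L -> b | CL | SE

No ε-productions.
No unit productions to eliminate.
TERM: introduce A -> b, B -> f and substitute in every rule of length ≥2.
BIN: C -> AAB becomes C -> AD, D -> AB; L -> SAL becomes L -> SE, E -> AL.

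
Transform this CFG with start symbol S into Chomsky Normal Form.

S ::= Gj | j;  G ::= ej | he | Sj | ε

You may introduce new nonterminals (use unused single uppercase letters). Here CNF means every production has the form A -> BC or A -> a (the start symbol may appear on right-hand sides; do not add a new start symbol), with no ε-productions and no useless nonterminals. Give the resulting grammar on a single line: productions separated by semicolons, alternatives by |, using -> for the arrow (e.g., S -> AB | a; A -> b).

S -> j | GA; A -> j; B -> e; C -> h; G -> BA | CB | SA

Nullable: {G}; after ε-elimination: S -> j | Gj; G -> Sj | ej | he.
No unit productions to eliminate.
TERM: introduce B -> e, C -> h, A -> j and substitute in every rule of length ≥2.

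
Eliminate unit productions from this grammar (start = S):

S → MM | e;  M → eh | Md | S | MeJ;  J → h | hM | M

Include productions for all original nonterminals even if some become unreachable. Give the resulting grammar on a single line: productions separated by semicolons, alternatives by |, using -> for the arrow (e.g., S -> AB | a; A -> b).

Unit productions: J->M, M->S.
Unit pairs (A ⇒* B via units): (J,M), (J,S), (M,S).
S: inherits non-unit rules of {S} → MM | e.
J: inherits non-unit rules of {J, M, S} → MM | Md | MeJ | e | eh | h | hM.
M: inherits non-unit rules of {M, S} → MM | Md | MeJ | e | eh.

S -> e | MM; J -> e | h | MM | Md | eh | hM | MeJ; M -> e | MM | Md | eh | MeJ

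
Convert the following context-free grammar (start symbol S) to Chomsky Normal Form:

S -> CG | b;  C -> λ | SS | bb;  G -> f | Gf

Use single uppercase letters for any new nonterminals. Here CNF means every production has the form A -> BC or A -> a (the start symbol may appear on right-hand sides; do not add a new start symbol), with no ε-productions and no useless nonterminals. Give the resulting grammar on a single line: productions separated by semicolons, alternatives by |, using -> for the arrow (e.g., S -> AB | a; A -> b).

Nullable: {C}; after ε-elimination: S -> G | b | CG; C -> SS | bb; G -> f | Gf.
After unit-elimination: S -> b | f | CG | Gf; C -> SS | bb; G -> f | Gf.
TERM: introduce A -> b, B -> f and substitute in every rule of length ≥2.

S -> b | f | CG | GB; A -> b; B -> f; C -> AA | SS; G -> f | GB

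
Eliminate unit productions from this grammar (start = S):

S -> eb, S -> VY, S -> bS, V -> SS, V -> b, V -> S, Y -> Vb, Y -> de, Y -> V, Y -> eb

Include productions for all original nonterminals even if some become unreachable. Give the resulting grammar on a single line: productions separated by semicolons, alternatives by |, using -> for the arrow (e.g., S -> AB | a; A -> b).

S -> VY | bS | eb; V -> b | SS | VY | bS | eb; Y -> b | SS | VY | Vb | bS | de | eb

Unit productions: V->S, Y->V.
Unit pairs (A ⇒* B via units): (V,S), (Y,S), (Y,V).
S: inherits non-unit rules of {S} → VY | bS | eb.
V: inherits non-unit rules of {S, V} → SS | VY | b | bS | eb.
Y: inherits non-unit rules of {S, V, Y} → SS | VY | Vb | b | bS | de | eb.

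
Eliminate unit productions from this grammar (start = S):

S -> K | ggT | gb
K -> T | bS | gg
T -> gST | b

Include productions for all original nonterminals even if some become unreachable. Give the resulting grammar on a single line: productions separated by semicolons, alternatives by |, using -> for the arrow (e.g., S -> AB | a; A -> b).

Unit productions: K->T, S->K.
Unit pairs (A ⇒* B via units): (K,T), (S,K), (S,T).
S: inherits non-unit rules of {K, S, T} → b | bS | gST | gb | gg | ggT.
K: inherits non-unit rules of {K, T} → b | bS | gST | gg.
T: inherits non-unit rules of {T} → b | gST.

S -> b | bS | gb | gg | gST | ggT; K -> b | bS | gg | gST; T -> b | gST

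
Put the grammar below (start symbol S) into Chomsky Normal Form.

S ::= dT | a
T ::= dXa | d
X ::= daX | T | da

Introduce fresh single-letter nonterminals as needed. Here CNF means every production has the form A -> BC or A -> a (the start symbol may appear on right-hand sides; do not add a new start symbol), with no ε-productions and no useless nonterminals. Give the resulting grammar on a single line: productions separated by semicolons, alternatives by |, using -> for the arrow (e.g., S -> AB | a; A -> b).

No ε-productions.
After unit-elimination: S -> a | dT; T -> d | dXa; X -> d | da | dXa | daX.
TERM: introduce B -> a, A -> d and substitute in every rule of length ≥2.
BIN: T -> AXB becomes T -> AC, C -> XB; X -> ABX becomes X -> AD, D -> BX; X -> AXB becomes X -> AE, E -> XB.

S -> a | AT; A -> d; B -> a; C -> XB; D -> BX; E -> XB; T -> d | AC; X -> d | AB | AD | AE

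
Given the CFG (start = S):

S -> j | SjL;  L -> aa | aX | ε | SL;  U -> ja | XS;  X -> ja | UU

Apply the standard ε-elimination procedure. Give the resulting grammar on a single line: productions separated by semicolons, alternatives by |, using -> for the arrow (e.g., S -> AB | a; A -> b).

S -> j | Sj | SjL; L -> S | SL | aX | aa; U -> XS | ja; X -> UU | ja

Nullable set: {L}.
S -> SjL: L nullable, giving Sj | SjL.
Drop L -> ε.
L -> SL: L nullable, giving S | SL.
Unchanged (no nullable symbols): S -> j; L -> aX; L -> aa; U -> XS; U -> ja; X -> UU; X -> ja.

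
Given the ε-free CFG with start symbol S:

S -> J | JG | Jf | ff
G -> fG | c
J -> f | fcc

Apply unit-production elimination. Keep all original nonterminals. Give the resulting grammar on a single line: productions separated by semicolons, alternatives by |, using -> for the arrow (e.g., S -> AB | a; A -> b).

Unit productions: S->J.
Unit pairs (A ⇒* B via units): (S,J).
S: inherits non-unit rules of {J, S} → JG | Jf | f | fcc | ff.
G: inherits non-unit rules of {G} → c | fG.
J: inherits non-unit rules of {J} → f | fcc.

S -> f | JG | Jf | ff | fcc; G -> c | fG; J -> f | fcc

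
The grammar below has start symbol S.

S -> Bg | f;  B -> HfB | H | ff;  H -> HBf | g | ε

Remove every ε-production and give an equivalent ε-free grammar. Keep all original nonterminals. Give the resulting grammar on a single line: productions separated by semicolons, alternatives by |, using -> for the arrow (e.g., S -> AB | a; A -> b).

S -> f | g | Bg; B -> H | f | Hf | fB | ff | HfB; H -> f | g | Bf | Hf | HBf

Nullable set: {B, H}.
S -> Bg: B nullable, giving Bg | g.
B -> H: H nullable, giving H.
B -> HfB: H, B nullable, giving Hf | HfB | f | fB.
Drop H -> ε.
H -> HBf: H, B nullable, giving Bf | HBf | Hf | f.
Unchanged (no nullable symbols): S -> f; B -> ff; H -> g.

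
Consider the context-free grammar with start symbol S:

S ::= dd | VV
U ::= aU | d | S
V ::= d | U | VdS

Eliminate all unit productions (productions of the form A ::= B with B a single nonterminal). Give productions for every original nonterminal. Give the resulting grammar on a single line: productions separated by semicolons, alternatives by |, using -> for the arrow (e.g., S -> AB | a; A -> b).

S -> VV | dd; U -> d | VV | aU | dd; V -> d | VV | aU | dd | VdS

Unit productions: U->S, V->U.
Unit pairs (A ⇒* B via units): (U,S), (V,S), (V,U).
S: inherits non-unit rules of {S} → VV | dd.
U: inherits non-unit rules of {S, U} → VV | aU | d | dd.
V: inherits non-unit rules of {S, U, V} → VV | VdS | aU | d | dd.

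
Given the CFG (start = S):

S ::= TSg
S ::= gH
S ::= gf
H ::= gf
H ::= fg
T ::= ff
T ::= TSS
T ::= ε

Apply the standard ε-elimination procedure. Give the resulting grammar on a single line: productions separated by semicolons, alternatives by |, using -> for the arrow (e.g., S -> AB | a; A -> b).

Nullable set: {T}.
S -> TSg: T nullable, giving Sg | TSg.
Drop T -> ε.
T -> TSS: T nullable, giving SS | TSS.
Unchanged (no nullable symbols): S -> gH; S -> gf; H -> fg; H -> gf; T -> ff.

S -> Sg | gH | gf | TSg; H -> fg | gf; T -> SS | ff | TSS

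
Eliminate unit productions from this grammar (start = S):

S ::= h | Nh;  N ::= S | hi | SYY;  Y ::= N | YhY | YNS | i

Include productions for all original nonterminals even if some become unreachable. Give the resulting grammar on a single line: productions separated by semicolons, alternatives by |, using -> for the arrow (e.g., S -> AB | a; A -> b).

S -> h | Nh; N -> h | Nh | hi | SYY; Y -> h | i | Nh | hi | SYY | YNS | YhY

Unit productions: N->S, Y->N.
Unit pairs (A ⇒* B via units): (N,S), (Y,N), (Y,S).
S: inherits non-unit rules of {S} → Nh | h.
N: inherits non-unit rules of {N, S} → Nh | SYY | h | hi.
Y: inherits non-unit rules of {N, S, Y} → Nh | SYY | YNS | YhY | h | hi | i.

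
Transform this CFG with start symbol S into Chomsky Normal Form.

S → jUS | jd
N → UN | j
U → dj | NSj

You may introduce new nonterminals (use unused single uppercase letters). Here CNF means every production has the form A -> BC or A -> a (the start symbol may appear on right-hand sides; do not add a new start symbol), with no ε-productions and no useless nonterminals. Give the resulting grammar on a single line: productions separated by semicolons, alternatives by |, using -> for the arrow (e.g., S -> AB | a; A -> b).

No ε-productions.
No unit productions to eliminate.
TERM: introduce B -> d, A -> j and substitute in every rule of length ≥2.
BIN: S -> AUS becomes S -> AC, C -> US; U -> NSA becomes U -> ND, D -> SA.

S -> AB | AC; A -> j; B -> d; C -> US; D -> SA; N -> j | UN; U -> BA | ND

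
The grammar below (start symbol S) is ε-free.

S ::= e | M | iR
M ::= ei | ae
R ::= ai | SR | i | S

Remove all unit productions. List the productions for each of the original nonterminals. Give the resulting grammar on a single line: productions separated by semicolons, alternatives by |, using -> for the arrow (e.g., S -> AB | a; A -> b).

S -> e | ae | ei | iR; M -> ae | ei; R -> e | i | SR | ae | ai | ei | iR

Unit productions: R->S, S->M.
Unit pairs (A ⇒* B via units): (R,M), (R,S), (S,M).
S: inherits non-unit rules of {M, S} → ae | e | ei | iR.
M: inherits non-unit rules of {M} → ae | ei.
R: inherits non-unit rules of {M, R, S} → SR | ae | ai | e | ei | i | iR.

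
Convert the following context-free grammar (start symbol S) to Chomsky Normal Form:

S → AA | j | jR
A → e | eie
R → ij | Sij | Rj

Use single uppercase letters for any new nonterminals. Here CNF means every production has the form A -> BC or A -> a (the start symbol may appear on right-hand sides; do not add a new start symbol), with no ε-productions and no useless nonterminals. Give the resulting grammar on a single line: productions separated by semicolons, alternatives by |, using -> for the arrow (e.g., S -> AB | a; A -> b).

S -> j | AA | DR; A -> e | BE; B -> e; C -> i; D -> j; E -> CB; F -> CD; R -> CD | RD | SF

No ε-productions.
No unit productions to eliminate.
TERM: introduce B -> e, C -> i, D -> j and substitute in every rule of length ≥2.
BIN: A -> BCB becomes A -> BE, E -> CB; R -> SCD becomes R -> SF, F -> CD.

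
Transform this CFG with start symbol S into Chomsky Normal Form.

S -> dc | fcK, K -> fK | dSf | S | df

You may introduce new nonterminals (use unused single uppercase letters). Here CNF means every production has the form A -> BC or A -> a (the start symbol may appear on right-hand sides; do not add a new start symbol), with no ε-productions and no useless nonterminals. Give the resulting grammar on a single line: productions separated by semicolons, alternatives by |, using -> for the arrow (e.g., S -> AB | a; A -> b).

S -> AC | BF; A -> d; B -> f; C -> c; D -> SB; E -> CK; F -> CK; K -> AB | AC | AD | BE | BK

No ε-productions.
After unit-elimination: S -> dc | fcK; K -> dc | df | fK | dSf | fcK.
TERM: introduce C -> c, A -> d, B -> f and substitute in every rule of length ≥2.
BIN: K -> ASB becomes K -> AD, D -> SB; K -> BCK becomes K -> BE, E -> CK; S -> BCK becomes S -> BF, F -> CK.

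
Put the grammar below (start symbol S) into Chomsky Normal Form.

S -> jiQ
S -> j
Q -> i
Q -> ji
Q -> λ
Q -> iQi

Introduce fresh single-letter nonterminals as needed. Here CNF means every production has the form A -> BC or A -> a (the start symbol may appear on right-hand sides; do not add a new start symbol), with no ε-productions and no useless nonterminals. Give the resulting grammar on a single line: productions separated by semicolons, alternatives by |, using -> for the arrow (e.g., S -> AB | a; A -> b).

S -> j | BA | BD; A -> i; B -> j; C -> QA; D -> AQ; Q -> i | AA | AC | BA

Nullable: {Q}; after ε-elimination: S -> j | ji | jiQ; Q -> i | ii | ji | iQi.
No unit productions to eliminate.
TERM: introduce A -> i, B -> j and substitute in every rule of length ≥2.
BIN: Q -> AQA becomes Q -> AC, C -> QA; S -> BAQ becomes S -> BD, D -> AQ.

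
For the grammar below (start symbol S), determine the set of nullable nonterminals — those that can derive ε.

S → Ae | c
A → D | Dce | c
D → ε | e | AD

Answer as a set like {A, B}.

{A, D}

Directly nullable (have an ε-rule): {D}.
A is nullable via A -> D (every symbol on the right is already known nullable).
Not nullable: S — each has a terminal in every rule's right-hand side or depends on a non-nullable symbol.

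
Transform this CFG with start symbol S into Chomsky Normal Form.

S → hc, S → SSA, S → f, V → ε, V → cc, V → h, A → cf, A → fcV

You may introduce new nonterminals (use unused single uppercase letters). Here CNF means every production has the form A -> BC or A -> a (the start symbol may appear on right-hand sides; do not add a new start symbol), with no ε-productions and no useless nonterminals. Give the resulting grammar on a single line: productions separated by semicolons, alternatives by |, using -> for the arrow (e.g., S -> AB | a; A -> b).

S -> f | DB | SF; A -> BC | CB | CE; B -> c; C -> f; D -> h; E -> BV; F -> SA; V -> h | BB

Nullable: {V}; after ε-elimination: S -> f | hc | SSA; A -> cf | fc | fcV; V -> h | cc.
No unit productions to eliminate.
TERM: introduce B -> c, C -> f, D -> h and substitute in every rule of length ≥2.
BIN: A -> CBV becomes A -> CE, E -> BV; S -> SSA becomes S -> SF, F -> SA.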